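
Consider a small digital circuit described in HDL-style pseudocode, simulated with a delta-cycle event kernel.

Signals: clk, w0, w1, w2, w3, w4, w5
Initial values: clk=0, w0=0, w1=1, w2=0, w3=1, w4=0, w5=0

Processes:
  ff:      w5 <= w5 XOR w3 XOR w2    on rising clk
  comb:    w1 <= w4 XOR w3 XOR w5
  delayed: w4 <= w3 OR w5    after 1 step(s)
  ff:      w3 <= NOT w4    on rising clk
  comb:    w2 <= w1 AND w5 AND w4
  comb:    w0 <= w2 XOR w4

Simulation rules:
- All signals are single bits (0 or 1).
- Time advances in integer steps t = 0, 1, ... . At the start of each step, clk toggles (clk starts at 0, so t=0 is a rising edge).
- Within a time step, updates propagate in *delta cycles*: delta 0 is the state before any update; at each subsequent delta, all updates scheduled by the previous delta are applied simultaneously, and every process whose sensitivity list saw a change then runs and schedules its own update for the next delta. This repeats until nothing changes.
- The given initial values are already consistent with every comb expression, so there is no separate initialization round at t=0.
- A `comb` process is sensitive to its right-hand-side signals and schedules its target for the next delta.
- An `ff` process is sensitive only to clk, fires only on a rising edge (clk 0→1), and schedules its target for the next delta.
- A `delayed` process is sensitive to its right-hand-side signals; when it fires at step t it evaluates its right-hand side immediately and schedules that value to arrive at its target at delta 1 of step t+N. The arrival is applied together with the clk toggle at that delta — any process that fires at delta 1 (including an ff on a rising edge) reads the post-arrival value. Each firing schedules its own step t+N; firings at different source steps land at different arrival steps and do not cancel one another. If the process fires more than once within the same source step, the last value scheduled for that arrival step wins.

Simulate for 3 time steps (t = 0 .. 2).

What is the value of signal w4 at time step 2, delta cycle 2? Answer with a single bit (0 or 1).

[bits: w3,w4,w2,w5,w0,w1,clk]
t=0: Δ0=1000010 Δ1=1000011 Δ2=1001011 Δ3=1001001 | 3Δ
t=1: Δ0=1001001 Δ1=1101000 Δ2=1101110 Δ3=1111110 Δ4=1111010 | 4Δ
t=2: Δ0=1111010 Δ1=1111011 Δ2=0111011 Δ3=0111001 Δ4=0101001 Δ5=0101101 | 5Δ

1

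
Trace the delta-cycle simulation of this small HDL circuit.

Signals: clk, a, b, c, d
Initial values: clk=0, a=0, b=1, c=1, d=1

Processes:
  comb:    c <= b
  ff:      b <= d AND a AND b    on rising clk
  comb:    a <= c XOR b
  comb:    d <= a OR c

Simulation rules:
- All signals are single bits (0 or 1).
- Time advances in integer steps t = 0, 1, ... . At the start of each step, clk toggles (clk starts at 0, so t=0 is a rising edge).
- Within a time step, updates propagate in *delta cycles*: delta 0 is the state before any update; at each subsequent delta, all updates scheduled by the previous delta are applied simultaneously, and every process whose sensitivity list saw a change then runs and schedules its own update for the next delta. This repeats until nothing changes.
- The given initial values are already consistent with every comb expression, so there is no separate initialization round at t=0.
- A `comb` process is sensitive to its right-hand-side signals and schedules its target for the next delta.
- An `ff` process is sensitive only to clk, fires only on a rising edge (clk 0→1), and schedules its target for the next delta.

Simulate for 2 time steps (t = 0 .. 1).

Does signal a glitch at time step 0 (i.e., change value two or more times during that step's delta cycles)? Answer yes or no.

yes

t0.Δ0 a=0 b=1 clk=0 d=1 c=1
t0.Δ1 a=0 b=1 clk=1 d=1 c=1
t0.Δ2 a=0 b=0 clk=1 d=1 c=1
t0.Δ3 a=1 b=0 clk=1 d=1 c=0
t0.Δ4 a=0 b=0 clk=1 d=1 c=0
t0.Δ5 a=0 b=0 clk=1 d=0 c=0
t1.Δ0 a=0 b=0 clk=1 d=0 c=0
t1.Δ1 a=0 b=0 clk=0 d=0 c=0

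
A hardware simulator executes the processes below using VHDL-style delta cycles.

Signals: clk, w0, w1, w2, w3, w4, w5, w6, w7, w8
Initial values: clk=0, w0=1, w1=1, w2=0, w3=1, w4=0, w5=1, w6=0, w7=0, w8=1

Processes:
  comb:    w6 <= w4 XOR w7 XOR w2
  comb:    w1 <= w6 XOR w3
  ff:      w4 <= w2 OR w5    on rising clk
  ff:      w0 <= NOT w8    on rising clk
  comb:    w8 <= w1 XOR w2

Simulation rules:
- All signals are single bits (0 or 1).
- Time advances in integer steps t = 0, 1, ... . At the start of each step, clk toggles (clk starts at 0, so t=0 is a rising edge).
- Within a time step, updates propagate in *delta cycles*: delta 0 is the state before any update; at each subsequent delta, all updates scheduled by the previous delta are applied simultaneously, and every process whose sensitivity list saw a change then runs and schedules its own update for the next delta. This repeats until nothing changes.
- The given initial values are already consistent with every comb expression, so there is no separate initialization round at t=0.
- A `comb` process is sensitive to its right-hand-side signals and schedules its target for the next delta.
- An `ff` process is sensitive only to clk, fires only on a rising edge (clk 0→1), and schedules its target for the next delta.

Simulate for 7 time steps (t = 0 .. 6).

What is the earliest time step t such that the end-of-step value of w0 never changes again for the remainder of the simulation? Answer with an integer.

t=0 Δ0: w3=1 w0=1 w4=0 clk=0 w7=0 w8=1 w6=0 w5=1 w1=1 w2=0
  Δ1: clk:0→1
  Δ2: w0:1→0, w4:0→1
  Δ3: w6:0→1
  Δ4: w1:1→0
  Δ5: w8:1→0
  (5Δ to stable)
t=1 Δ0: w3=1 w0=0 w4=1 clk=1 w7=0 w8=0 w6=1 w5=1 w1=0 w2=0
  Δ1: clk:1→0
  (1Δ to stable)
t=2 Δ0: w3=1 w0=0 w4=1 clk=0 w7=0 w8=0 w6=1 w5=1 w1=0 w2=0
  Δ1: clk:0→1
  Δ2: w0:0→1
  (2Δ to stable)
t=3 Δ0: w3=1 w0=1 w4=1 clk=1 w7=0 w8=0 w6=1 w5=1 w1=0 w2=0
  Δ1: clk:1→0
  (1Δ to stable)
t=4 Δ0: w3=1 w0=1 w4=1 clk=0 w7=0 w8=0 w6=1 w5=1 w1=0 w2=0
  Δ1: clk:0→1
  (1Δ to stable)
t=5 Δ0: w3=1 w0=1 w4=1 clk=1 w7=0 w8=0 w6=1 w5=1 w1=0 w2=0
  Δ1: clk:1→0
  (1Δ to stable)
t=6 Δ0: w3=1 w0=1 w4=1 clk=0 w7=0 w8=0 w6=1 w5=1 w1=0 w2=0
  Δ1: clk:0→1
  (1Δ to stable)

2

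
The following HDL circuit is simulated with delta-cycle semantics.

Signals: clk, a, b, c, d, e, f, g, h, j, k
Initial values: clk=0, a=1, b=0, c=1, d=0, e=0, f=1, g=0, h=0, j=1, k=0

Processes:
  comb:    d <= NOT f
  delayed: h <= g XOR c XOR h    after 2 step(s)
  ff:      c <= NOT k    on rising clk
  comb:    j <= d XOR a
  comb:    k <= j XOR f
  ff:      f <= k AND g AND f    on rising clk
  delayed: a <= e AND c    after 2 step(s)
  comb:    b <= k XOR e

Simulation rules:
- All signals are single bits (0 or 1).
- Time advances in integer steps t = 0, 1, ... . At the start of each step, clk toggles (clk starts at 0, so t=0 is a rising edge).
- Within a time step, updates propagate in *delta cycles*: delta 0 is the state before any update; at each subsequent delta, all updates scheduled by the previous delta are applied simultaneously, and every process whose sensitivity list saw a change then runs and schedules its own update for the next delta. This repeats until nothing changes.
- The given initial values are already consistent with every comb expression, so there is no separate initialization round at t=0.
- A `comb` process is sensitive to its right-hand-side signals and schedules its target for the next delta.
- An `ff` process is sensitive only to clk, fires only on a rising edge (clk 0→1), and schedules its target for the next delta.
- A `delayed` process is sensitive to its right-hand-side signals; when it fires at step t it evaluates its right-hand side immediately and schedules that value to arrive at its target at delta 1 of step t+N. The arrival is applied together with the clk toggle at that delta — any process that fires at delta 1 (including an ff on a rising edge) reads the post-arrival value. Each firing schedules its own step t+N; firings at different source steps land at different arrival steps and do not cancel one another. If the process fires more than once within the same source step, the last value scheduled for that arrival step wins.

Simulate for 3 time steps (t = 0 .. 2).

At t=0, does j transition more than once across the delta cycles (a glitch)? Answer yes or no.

t0.Δ0 clk=0 a=1 h=0 d=0 c=1 g=0 f=1 j=1 e=0 k=0 b=0
t0.Δ1 clk=1 a=1 h=0 d=0 c=1 g=0 f=1 j=1 e=0 k=0 b=0
t0.Δ2 clk=1 a=1 h=0 d=0 c=1 g=0 f=0 j=1 e=0 k=0 b=0
t0.Δ3 clk=1 a=1 h=0 d=1 c=1 g=0 f=0 j=1 e=0 k=1 b=0
t0.Δ4 clk=1 a=1 h=0 d=1 c=1 g=0 f=0 j=0 e=0 k=1 b=1
t0.Δ5 clk=1 a=1 h=0 d=1 c=1 g=0 f=0 j=0 e=0 k=0 b=1
t0.Δ6 clk=1 a=1 h=0 d=1 c=1 g=0 f=0 j=0 e=0 k=0 b=0
t1.Δ0 clk=1 a=1 h=0 d=1 c=1 g=0 f=0 j=0 e=0 k=0 b=0
t1.Δ1 clk=0 a=1 h=0 d=1 c=1 g=0 f=0 j=0 e=0 k=0 b=0
t2.Δ0 clk=0 a=1 h=0 d=1 c=1 g=0 f=0 j=0 e=0 k=0 b=0
t2.Δ1 clk=1 a=1 h=0 d=1 c=1 g=0 f=0 j=0 e=0 k=0 b=0

no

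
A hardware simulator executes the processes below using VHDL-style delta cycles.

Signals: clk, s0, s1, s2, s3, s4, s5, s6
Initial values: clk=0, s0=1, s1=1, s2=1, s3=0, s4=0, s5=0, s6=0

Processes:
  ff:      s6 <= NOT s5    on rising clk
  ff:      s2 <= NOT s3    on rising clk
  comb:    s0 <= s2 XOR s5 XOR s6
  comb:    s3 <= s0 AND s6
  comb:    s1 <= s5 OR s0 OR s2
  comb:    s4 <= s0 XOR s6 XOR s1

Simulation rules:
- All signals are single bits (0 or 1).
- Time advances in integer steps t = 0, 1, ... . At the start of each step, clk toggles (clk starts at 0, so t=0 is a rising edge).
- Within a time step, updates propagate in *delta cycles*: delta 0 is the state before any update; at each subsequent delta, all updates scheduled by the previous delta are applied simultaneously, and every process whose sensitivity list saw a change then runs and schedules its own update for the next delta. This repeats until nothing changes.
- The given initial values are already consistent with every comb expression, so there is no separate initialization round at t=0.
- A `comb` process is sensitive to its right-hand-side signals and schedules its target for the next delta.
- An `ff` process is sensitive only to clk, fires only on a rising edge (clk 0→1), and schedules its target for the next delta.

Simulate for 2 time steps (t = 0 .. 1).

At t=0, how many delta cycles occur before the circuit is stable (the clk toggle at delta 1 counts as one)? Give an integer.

4

[bits: s6,s2,s1,clk,s0,s5,s4,s3]
t=0: Δ0=01101000 Δ1=01111000 Δ2=11111000 Δ3=11110011 Δ4=11110000 | 4Δ
t=1: Δ0=11110000 Δ1=11100000 | 1Δ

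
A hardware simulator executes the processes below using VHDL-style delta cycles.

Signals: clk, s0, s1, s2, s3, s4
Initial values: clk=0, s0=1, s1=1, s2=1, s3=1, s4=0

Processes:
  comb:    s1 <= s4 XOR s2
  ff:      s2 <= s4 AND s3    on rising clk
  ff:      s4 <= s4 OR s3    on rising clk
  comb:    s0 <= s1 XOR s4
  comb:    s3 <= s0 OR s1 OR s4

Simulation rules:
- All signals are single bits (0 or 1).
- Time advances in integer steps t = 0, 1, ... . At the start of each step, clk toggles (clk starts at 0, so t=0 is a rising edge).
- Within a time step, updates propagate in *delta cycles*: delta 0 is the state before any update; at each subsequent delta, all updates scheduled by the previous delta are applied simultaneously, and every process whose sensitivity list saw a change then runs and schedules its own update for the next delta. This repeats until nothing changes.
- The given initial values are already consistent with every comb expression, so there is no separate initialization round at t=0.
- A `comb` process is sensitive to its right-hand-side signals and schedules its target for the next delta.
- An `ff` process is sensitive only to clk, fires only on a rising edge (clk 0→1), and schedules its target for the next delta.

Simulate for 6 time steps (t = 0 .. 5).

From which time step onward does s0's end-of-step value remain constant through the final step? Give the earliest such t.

2

[bits: clk,s4,s1,s0,s2,s3]
t=0: Δ0=001111 Δ1=101111 Δ2=111101 Δ3=111001 | 3Δ
t=1: Δ0=111001 Δ1=011001 | 1Δ
t=2: Δ0=011001 Δ1=111001 Δ2=111011 Δ3=110011 Δ4=110111 | 4Δ
t=3: Δ0=110111 Δ1=010111 | 1Δ
t=4: Δ0=010111 Δ1=110111 | 1Δ
t=5: Δ0=110111 Δ1=010111 | 1Δ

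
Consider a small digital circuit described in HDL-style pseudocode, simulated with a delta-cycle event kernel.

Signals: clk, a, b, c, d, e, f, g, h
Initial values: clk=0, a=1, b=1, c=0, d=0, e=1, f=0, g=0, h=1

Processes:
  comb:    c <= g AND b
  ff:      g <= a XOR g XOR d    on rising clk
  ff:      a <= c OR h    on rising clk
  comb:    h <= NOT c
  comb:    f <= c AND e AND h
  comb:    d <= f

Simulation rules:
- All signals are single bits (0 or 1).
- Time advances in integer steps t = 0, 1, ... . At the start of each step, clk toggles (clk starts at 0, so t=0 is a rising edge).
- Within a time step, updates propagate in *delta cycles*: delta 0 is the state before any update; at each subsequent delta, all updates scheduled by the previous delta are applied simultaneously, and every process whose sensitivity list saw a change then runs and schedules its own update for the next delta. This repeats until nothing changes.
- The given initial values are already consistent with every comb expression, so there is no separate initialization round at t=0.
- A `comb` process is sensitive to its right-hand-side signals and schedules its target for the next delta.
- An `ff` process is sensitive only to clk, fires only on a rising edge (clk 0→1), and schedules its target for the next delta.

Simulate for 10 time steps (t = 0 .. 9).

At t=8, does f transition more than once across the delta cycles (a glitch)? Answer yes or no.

yes

t=0 Δ0: g=0 e=1 f=0 clk=0 d=0 c=0 h=1 a=1 b=1
  Δ1: clk:0→1
  Δ2: g:0→1
  Δ3: c:0→1
  Δ4: f:0→1, h:1→0
  Δ5: f:1→0, d:0→1
  Δ6: d:1→0
  (6Δ to stable)
t=1 Δ0: g=1 e=1 f=0 clk=1 d=0 c=1 h=0 a=1 b=1
  Δ1: clk:1→0
  (1Δ to stable)
t=2 Δ0: g=1 e=1 f=0 clk=0 d=0 c=1 h=0 a=1 b=1
  Δ1: clk:0→1
  Δ2: g:1→0
  Δ3: c:1→0
  Δ4: h:0→1
  (4Δ to stable)
t=3 Δ0: g=0 e=1 f=0 clk=1 d=0 c=0 h=1 a=1 b=1
  Δ1: clk:1→0
  (1Δ to stable)
t=4 Δ0: g=0 e=1 f=0 clk=0 d=0 c=0 h=1 a=1 b=1
  Δ1: clk:0→1
  Δ2: g:0→1
  Δ3: c:0→1
  Δ4: f:0→1, h:1→0
  Δ5: f:1→0, d:0→1
  Δ6: d:1→0
  (6Δ to stable)
t=5 Δ0: g=1 e=1 f=0 clk=1 d=0 c=1 h=0 a=1 b=1
  Δ1: clk:1→0
  (1Δ to stable)
t=6 Δ0: g=1 e=1 f=0 clk=0 d=0 c=1 h=0 a=1 b=1
  Δ1: clk:0→1
  Δ2: g:1→0
  Δ3: c:1→0
  Δ4: h:0→1
  (4Δ to stable)
t=7 Δ0: g=0 e=1 f=0 clk=1 d=0 c=0 h=1 a=1 b=1
  Δ1: clk:1→0
  (1Δ to stable)
t=8 Δ0: g=0 e=1 f=0 clk=0 d=0 c=0 h=1 a=1 b=1
  Δ1: clk:0→1
  Δ2: g:0→1
  Δ3: c:0→1
  Δ4: f:0→1, h:1→0
  Δ5: f:1→0, d:0→1
  Δ6: d:1→0
  (6Δ to stable)
t=9 Δ0: g=1 e=1 f=0 clk=1 d=0 c=1 h=0 a=1 b=1
  Δ1: clk:1→0
  (1Δ to stable)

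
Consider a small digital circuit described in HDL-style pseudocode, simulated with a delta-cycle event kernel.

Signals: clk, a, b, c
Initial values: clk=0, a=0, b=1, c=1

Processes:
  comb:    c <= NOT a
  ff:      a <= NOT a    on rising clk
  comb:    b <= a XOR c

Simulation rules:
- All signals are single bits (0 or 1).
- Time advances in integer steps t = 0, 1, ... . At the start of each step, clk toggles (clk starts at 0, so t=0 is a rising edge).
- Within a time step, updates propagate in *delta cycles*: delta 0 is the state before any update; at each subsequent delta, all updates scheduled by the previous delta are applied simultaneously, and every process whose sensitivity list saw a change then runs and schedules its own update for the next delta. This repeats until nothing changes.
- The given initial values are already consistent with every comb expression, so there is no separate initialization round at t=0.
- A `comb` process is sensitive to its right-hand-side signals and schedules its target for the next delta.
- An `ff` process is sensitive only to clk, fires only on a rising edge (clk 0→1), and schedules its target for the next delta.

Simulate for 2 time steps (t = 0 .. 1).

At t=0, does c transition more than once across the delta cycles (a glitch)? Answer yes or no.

no

t=0 Δ0: c=1 clk=0 b=1 a=0
  Δ1: clk:0→1
  Δ2: a:0→1
  Δ3: c:1→0, b:1→0
  Δ4: b:0→1
  (4Δ to stable)
t=1 Δ0: c=0 clk=1 b=1 a=1
  Δ1: clk:1→0
  (1Δ to stable)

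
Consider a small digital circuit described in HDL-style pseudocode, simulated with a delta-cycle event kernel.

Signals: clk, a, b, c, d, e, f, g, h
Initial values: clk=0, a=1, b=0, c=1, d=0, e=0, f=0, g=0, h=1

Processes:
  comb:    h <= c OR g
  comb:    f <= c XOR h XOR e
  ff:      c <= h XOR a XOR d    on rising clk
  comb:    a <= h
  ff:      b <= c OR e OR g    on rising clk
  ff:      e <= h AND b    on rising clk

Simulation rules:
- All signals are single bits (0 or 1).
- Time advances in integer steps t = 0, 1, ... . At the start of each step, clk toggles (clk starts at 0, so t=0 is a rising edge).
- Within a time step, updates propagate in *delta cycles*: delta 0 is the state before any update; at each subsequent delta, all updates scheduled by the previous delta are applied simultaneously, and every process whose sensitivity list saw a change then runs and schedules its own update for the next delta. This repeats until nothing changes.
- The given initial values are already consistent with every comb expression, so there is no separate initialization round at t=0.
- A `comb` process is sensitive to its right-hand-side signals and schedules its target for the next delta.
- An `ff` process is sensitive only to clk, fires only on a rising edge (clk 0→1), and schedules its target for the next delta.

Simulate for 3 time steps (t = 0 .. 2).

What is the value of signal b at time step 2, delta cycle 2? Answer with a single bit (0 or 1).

t0.Δ0 b=0 f=0 a=1 h=1 d=0 clk=0 c=1 e=0 g=0
t0.Δ1 b=0 f=0 a=1 h=1 d=0 clk=1 c=1 e=0 g=0
t0.Δ2 b=1 f=0 a=1 h=1 d=0 clk=1 c=0 e=0 g=0
t0.Δ3 b=1 f=1 a=1 h=0 d=0 clk=1 c=0 e=0 g=0
t0.Δ4 b=1 f=0 a=0 h=0 d=0 clk=1 c=0 e=0 g=0
t1.Δ0 b=1 f=0 a=0 h=0 d=0 clk=1 c=0 e=0 g=0
t1.Δ1 b=1 f=0 a=0 h=0 d=0 clk=0 c=0 e=0 g=0
t2.Δ0 b=1 f=0 a=0 h=0 d=0 clk=0 c=0 e=0 g=0
t2.Δ1 b=1 f=0 a=0 h=0 d=0 clk=1 c=0 e=0 g=0
t2.Δ2 b=0 f=0 a=0 h=0 d=0 clk=1 c=0 e=0 g=0

0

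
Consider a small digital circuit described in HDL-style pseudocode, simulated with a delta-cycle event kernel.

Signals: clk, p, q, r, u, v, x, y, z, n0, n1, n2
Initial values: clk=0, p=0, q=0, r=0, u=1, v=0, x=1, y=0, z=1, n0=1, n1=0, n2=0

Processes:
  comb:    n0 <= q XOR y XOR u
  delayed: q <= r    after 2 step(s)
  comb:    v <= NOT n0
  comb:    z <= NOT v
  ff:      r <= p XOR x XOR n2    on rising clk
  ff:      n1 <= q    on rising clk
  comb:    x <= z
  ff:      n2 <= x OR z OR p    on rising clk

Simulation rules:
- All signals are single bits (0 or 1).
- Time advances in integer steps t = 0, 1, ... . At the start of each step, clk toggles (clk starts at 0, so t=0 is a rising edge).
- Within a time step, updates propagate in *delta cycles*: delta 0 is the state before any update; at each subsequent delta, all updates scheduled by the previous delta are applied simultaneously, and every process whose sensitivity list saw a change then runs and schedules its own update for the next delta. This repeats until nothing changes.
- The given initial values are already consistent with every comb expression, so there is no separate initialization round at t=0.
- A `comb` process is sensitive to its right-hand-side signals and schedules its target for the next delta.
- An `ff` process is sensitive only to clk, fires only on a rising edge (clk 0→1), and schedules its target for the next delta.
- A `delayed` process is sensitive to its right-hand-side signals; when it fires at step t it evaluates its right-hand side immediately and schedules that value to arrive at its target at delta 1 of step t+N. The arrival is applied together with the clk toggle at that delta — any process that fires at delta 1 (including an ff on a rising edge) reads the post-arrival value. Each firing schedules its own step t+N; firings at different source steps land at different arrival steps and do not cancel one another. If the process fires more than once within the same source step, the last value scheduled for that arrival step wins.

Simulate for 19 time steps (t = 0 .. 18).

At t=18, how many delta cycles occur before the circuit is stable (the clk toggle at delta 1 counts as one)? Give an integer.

t0.Δ0 n2=0 v=0 r=0 u=1 n1=0 z=1 x=1 n0=1 p=0 y=0 q=0 clk=0
t0.Δ1 n2=0 v=0 r=0 u=1 n1=0 z=1 x=1 n0=1 p=0 y=0 q=0 clk=1
t0.Δ2 n2=1 v=0 r=1 u=1 n1=0 z=1 x=1 n0=1 p=0 y=0 q=0 clk=1
t1.Δ0 n2=1 v=0 r=1 u=1 n1=0 z=1 x=1 n0=1 p=0 y=0 q=0 clk=1
t1.Δ1 n2=1 v=0 r=1 u=1 n1=0 z=1 x=1 n0=1 p=0 y=0 q=0 clk=0
t2.Δ0 n2=1 v=0 r=1 u=1 n1=0 z=1 x=1 n0=1 p=0 y=0 q=0 clk=0
t2.Δ1 n2=1 v=0 r=1 u=1 n1=0 z=1 x=1 n0=1 p=0 y=0 q=1 clk=1
t2.Δ2 n2=1 v=0 r=0 u=1 n1=1 z=1 x=1 n0=0 p=0 y=0 q=1 clk=1
t2.Δ3 n2=1 v=1 r=0 u=1 n1=1 z=1 x=1 n0=0 p=0 y=0 q=1 clk=1
t2.Δ4 n2=1 v=1 r=0 u=1 n1=1 z=0 x=1 n0=0 p=0 y=0 q=1 clk=1
t2.Δ5 n2=1 v=1 r=0 u=1 n1=1 z=0 x=0 n0=0 p=0 y=0 q=1 clk=1
t3.Δ0 n2=1 v=1 r=0 u=1 n1=1 z=0 x=0 n0=0 p=0 y=0 q=1 clk=1
t3.Δ1 n2=1 v=1 r=0 u=1 n1=1 z=0 x=0 n0=0 p=0 y=0 q=1 clk=0
t4.Δ0 n2=1 v=1 r=0 u=1 n1=1 z=0 x=0 n0=0 p=0 y=0 q=1 clk=0
t4.Δ1 n2=1 v=1 r=0 u=1 n1=1 z=0 x=0 n0=0 p=0 y=0 q=0 clk=1
t4.Δ2 n2=0 v=1 r=1 u=1 n1=0 z=0 x=0 n0=1 p=0 y=0 q=0 clk=1
t4.Δ3 n2=0 v=0 r=1 u=1 n1=0 z=0 x=0 n0=1 p=0 y=0 q=0 clk=1
t4.Δ4 n2=0 v=0 r=1 u=1 n1=0 z=1 x=0 n0=1 p=0 y=0 q=0 clk=1
t4.Δ5 n2=0 v=0 r=1 u=1 n1=0 z=1 x=1 n0=1 p=0 y=0 q=0 clk=1
t5.Δ0 n2=0 v=0 r=1 u=1 n1=0 z=1 x=1 n0=1 p=0 y=0 q=0 clk=1
t5.Δ1 n2=0 v=0 r=1 u=1 n1=0 z=1 x=1 n0=1 p=0 y=0 q=0 clk=0
t6.Δ0 n2=0 v=0 r=1 u=1 n1=0 z=1 x=1 n0=1 p=0 y=0 q=0 clk=0
t6.Δ1 n2=0 v=0 r=1 u=1 n1=0 z=1 x=1 n0=1 p=0 y=0 q=1 clk=1
t6.Δ2 n2=1 v=0 r=1 u=1 n1=1 z=1 x=1 n0=0 p=0 y=0 q=1 clk=1
t6.Δ3 n2=1 v=1 r=1 u=1 n1=1 z=1 x=1 n0=0 p=0 y=0 q=1 clk=1
t6.Δ4 n2=1 v=1 r=1 u=1 n1=1 z=0 x=1 n0=0 p=0 y=0 q=1 clk=1
t6.Δ5 n2=1 v=1 r=1 u=1 n1=1 z=0 x=0 n0=0 p=0 y=0 q=1 clk=1
t7.Δ0 n2=1 v=1 r=1 u=1 n1=1 z=0 x=0 n0=0 p=0 y=0 q=1 clk=1
t7.Δ1 n2=1 v=1 r=1 u=1 n1=1 z=0 x=0 n0=0 p=0 y=0 q=1 clk=0
t8.Δ0 n2=1 v=1 r=1 u=1 n1=1 z=0 x=0 n0=0 p=0 y=0 q=1 clk=0
t8.Δ1 n2=1 v=1 r=1 u=1 n1=1 z=0 x=0 n0=0 p=0 y=0 q=1 clk=1
t8.Δ2 n2=0 v=1 r=1 u=1 n1=1 z=0 x=0 n0=0 p=0 y=0 q=1 clk=1
t9.Δ0 n2=0 v=1 r=1 u=1 n1=1 z=0 x=0 n0=0 p=0 y=0 q=1 clk=1
t9.Δ1 n2=0 v=1 r=1 u=1 n1=1 z=0 x=0 n0=0 p=0 y=0 q=1 clk=0
t10.Δ0 n2=0 v=1 r=1 u=1 n1=1 z=0 x=0 n0=0 p=0 y=0 q=1 clk=0
t10.Δ1 n2=0 v=1 r=1 u=1 n1=1 z=0 x=0 n0=0 p=0 y=0 q=1 clk=1
t10.Δ2 n2=0 v=1 r=0 u=1 n1=1 z=0 x=0 n0=0 p=0 y=0 q=1 clk=1
t11.Δ0 n2=0 v=1 r=0 u=1 n1=1 z=0 x=0 n0=0 p=0 y=0 q=1 clk=1
t11.Δ1 n2=0 v=1 r=0 u=1 n1=1 z=0 x=0 n0=0 p=0 y=0 q=1 clk=0
t12.Δ0 n2=0 v=1 r=0 u=1 n1=1 z=0 x=0 n0=0 p=0 y=0 q=1 clk=0
t12.Δ1 n2=0 v=1 r=0 u=1 n1=1 z=0 x=0 n0=0 p=0 y=0 q=0 clk=1
t12.Δ2 n2=0 v=1 r=0 u=1 n1=0 z=0 x=0 n0=1 p=0 y=0 q=0 clk=1
t12.Δ3 n2=0 v=0 r=0 u=1 n1=0 z=0 x=0 n0=1 p=0 y=0 q=0 clk=1
t12.Δ4 n2=0 v=0 r=0 u=1 n1=0 z=1 x=0 n0=1 p=0 y=0 q=0 clk=1
t12.Δ5 n2=0 v=0 r=0 u=1 n1=0 z=1 x=1 n0=1 p=0 y=0 q=0 clk=1
t13.Δ0 n2=0 v=0 r=0 u=1 n1=0 z=1 x=1 n0=1 p=0 y=0 q=0 clk=1
t13.Δ1 n2=0 v=0 r=0 u=1 n1=0 z=1 x=1 n0=1 p=0 y=0 q=0 clk=0
t14.Δ0 n2=0 v=0 r=0 u=1 n1=0 z=1 x=1 n0=1 p=0 y=0 q=0 clk=0
t14.Δ1 n2=0 v=0 r=0 u=1 n1=0 z=1 x=1 n0=1 p=0 y=0 q=0 clk=1
t14.Δ2 n2=1 v=0 r=1 u=1 n1=0 z=1 x=1 n0=1 p=0 y=0 q=0 clk=1
t15.Δ0 n2=1 v=0 r=1 u=1 n1=0 z=1 x=1 n0=1 p=0 y=0 q=0 clk=1
t15.Δ1 n2=1 v=0 r=1 u=1 n1=0 z=1 x=1 n0=1 p=0 y=0 q=0 clk=0
t16.Δ0 n2=1 v=0 r=1 u=1 n1=0 z=1 x=1 n0=1 p=0 y=0 q=0 clk=0
t16.Δ1 n2=1 v=0 r=1 u=1 n1=0 z=1 x=1 n0=1 p=0 y=0 q=1 clk=1
t16.Δ2 n2=1 v=0 r=0 u=1 n1=1 z=1 x=1 n0=0 p=0 y=0 q=1 clk=1
t16.Δ3 n2=1 v=1 r=0 u=1 n1=1 z=1 x=1 n0=0 p=0 y=0 q=1 clk=1
t16.Δ4 n2=1 v=1 r=0 u=1 n1=1 z=0 x=1 n0=0 p=0 y=0 q=1 clk=1
t16.Δ5 n2=1 v=1 r=0 u=1 n1=1 z=0 x=0 n0=0 p=0 y=0 q=1 clk=1
t17.Δ0 n2=1 v=1 r=0 u=1 n1=1 z=0 x=0 n0=0 p=0 y=0 q=1 clk=1
t17.Δ1 n2=1 v=1 r=0 u=1 n1=1 z=0 x=0 n0=0 p=0 y=0 q=1 clk=0
t18.Δ0 n2=1 v=1 r=0 u=1 n1=1 z=0 x=0 n0=0 p=0 y=0 q=1 clk=0
t18.Δ1 n2=1 v=1 r=0 u=1 n1=1 z=0 x=0 n0=0 p=0 y=0 q=0 clk=1
t18.Δ2 n2=0 v=1 r=1 u=1 n1=0 z=0 x=0 n0=1 p=0 y=0 q=0 clk=1
t18.Δ3 n2=0 v=0 r=1 u=1 n1=0 z=0 x=0 n0=1 p=0 y=0 q=0 clk=1
t18.Δ4 n2=0 v=0 r=1 u=1 n1=0 z=1 x=0 n0=1 p=0 y=0 q=0 clk=1
t18.Δ5 n2=0 v=0 r=1 u=1 n1=0 z=1 x=1 n0=1 p=0 y=0 q=0 clk=1

5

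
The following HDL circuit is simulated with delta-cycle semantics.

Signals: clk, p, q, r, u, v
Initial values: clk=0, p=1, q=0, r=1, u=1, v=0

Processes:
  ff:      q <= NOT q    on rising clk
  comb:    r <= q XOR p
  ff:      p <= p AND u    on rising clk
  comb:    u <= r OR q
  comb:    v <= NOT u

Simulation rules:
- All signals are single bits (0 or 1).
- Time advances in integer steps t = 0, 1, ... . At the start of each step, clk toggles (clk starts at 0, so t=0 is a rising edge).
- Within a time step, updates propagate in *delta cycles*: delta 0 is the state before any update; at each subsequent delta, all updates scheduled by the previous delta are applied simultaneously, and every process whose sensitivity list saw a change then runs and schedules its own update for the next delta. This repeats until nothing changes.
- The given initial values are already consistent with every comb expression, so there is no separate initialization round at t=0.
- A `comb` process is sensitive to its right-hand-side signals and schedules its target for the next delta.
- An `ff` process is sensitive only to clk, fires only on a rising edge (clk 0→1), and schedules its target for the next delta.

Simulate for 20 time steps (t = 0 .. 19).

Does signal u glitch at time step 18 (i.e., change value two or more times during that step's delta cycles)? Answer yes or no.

[bits: r,p,q,u,clk,v]
t=0: Δ0=110100 Δ1=110110 Δ2=111110 Δ3=011110 | 3Δ
t=1: Δ0=011110 Δ1=011100 | 1Δ
t=2: Δ0=011100 Δ1=011110 Δ2=010110 Δ3=110010 Δ4=110111 Δ5=110110 | 5Δ
t=3: Δ0=110110 Δ1=110100 | 1Δ
t=4: Δ0=110100 Δ1=110110 Δ2=111110 Δ3=011110 | 3Δ
t=5: Δ0=011110 Δ1=011100 | 1Δ
t=6: Δ0=011100 Δ1=011110 Δ2=010110 Δ3=110010 Δ4=110111 Δ5=110110 | 5Δ
t=7: Δ0=110110 Δ1=110100 | 1Δ
t=8: Δ0=110100 Δ1=110110 Δ2=111110 Δ3=011110 | 3Δ
t=9: Δ0=011110 Δ1=011100 | 1Δ
t=10: Δ0=011100 Δ1=011110 Δ2=010110 Δ3=110010 Δ4=110111 Δ5=110110 | 5Δ
t=11: Δ0=110110 Δ1=110100 | 1Δ
t=12: Δ0=110100 Δ1=110110 Δ2=111110 Δ3=011110 | 3Δ
t=13: Δ0=011110 Δ1=011100 | 1Δ
t=14: Δ0=011100 Δ1=011110 Δ2=010110 Δ3=110010 Δ4=110111 Δ5=110110 | 5Δ
t=15: Δ0=110110 Δ1=110100 | 1Δ
t=16: Δ0=110100 Δ1=110110 Δ2=111110 Δ3=011110 | 3Δ
t=17: Δ0=011110 Δ1=011100 | 1Δ
t=18: Δ0=011100 Δ1=011110 Δ2=010110 Δ3=110010 Δ4=110111 Δ5=110110 | 5Δ
t=19: Δ0=110110 Δ1=110100 | 1Δ

yes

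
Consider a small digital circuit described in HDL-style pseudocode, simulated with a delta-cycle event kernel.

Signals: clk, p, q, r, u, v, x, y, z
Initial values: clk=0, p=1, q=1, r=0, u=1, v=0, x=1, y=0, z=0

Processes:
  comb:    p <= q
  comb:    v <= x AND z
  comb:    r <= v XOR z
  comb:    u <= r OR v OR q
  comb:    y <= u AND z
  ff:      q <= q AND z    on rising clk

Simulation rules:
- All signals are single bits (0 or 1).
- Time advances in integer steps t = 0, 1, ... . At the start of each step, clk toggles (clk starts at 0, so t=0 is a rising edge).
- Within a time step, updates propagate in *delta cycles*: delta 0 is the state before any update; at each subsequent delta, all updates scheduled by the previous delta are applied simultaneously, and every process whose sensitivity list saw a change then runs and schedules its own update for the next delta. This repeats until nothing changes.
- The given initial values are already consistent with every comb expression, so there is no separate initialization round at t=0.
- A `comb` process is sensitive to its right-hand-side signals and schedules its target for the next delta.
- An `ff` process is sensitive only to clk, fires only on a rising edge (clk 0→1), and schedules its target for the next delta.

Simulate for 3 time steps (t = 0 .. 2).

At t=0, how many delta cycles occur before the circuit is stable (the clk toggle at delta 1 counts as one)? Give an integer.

3

t=0 Δ0: p=1 y=0 v=0 q=1 u=1 clk=0 r=0 z=0 x=1
  Δ1: clk:0→1
  Δ2: q:1→0
  Δ3: p:1→0, u:1→0
  (3Δ to stable)
t=1 Δ0: p=0 y=0 v=0 q=0 u=0 clk=1 r=0 z=0 x=1
  Δ1: clk:1→0
  (1Δ to stable)
t=2 Δ0: p=0 y=0 v=0 q=0 u=0 clk=0 r=0 z=0 x=1
  Δ1: clk:0→1
  (1Δ to stable)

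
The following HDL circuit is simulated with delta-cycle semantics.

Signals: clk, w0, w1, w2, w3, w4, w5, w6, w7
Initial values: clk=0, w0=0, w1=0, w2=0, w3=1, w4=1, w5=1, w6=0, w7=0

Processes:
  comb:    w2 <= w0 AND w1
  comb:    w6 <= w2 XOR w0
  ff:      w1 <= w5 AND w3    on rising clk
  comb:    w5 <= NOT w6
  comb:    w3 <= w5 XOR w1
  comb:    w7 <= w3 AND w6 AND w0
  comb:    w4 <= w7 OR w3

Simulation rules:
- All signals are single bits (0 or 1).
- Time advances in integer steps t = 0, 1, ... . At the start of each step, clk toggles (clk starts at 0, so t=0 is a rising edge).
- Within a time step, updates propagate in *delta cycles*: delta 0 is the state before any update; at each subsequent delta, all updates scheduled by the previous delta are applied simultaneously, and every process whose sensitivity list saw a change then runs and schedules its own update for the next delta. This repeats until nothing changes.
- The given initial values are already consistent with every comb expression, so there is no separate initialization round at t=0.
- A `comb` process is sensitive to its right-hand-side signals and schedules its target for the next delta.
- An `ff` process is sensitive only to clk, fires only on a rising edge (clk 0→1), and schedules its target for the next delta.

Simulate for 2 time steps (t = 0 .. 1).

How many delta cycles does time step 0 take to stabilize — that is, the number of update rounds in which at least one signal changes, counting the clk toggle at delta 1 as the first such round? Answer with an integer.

t0.Δ0 w4=1 w0=0 w5=1 w3=1 clk=0 w1=0 w6=0 w2=0 w7=0
t0.Δ1 w4=1 w0=0 w5=1 w3=1 clk=1 w1=0 w6=0 w2=0 w7=0
t0.Δ2 w4=1 w0=0 w5=1 w3=1 clk=1 w1=1 w6=0 w2=0 w7=0
t0.Δ3 w4=1 w0=0 w5=1 w3=0 clk=1 w1=1 w6=0 w2=0 w7=0
t0.Δ4 w4=0 w0=0 w5=1 w3=0 clk=1 w1=1 w6=0 w2=0 w7=0
t1.Δ0 w4=0 w0=0 w5=1 w3=0 clk=1 w1=1 w6=0 w2=0 w7=0
t1.Δ1 w4=0 w0=0 w5=1 w3=0 clk=0 w1=1 w6=0 w2=0 w7=0

4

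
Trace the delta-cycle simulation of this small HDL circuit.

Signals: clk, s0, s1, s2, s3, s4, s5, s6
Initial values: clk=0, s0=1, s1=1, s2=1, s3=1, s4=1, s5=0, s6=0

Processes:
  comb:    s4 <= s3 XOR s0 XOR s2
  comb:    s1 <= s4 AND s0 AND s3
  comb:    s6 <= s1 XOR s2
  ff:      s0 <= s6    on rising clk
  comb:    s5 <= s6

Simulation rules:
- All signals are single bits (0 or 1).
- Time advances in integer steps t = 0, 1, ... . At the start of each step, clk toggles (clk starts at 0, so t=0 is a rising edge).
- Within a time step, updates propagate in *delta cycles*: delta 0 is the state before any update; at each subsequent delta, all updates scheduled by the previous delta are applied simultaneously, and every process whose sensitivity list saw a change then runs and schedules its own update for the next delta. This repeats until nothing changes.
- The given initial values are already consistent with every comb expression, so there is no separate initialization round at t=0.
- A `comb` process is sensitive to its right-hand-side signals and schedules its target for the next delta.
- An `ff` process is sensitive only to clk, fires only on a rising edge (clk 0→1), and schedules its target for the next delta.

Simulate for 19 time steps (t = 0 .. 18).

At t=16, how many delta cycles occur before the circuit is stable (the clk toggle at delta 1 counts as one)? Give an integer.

t=0 Δ0: s5=0 s1=1 s2=1 s6=0 s4=1 s0=1 clk=0 s3=1
  Δ1: clk:0→1
  Δ2: s0:1→0
  Δ3: s1:1→0, s4:1→0
  Δ4: s6:0→1
  Δ5: s5:0→1
  (5Δ to stable)
t=1 Δ0: s5=1 s1=0 s2=1 s6=1 s4=0 s0=0 clk=1 s3=1
  Δ1: clk:1→0
  (1Δ to stable)
t=2 Δ0: s5=1 s1=0 s2=1 s6=1 s4=0 s0=0 clk=0 s3=1
  Δ1: clk:0→1
  Δ2: s0:0→1
  Δ3: s4:0→1
  Δ4: s1:0→1
  Δ5: s6:1→0
  Δ6: s5:1→0
  (6Δ to stable)
t=3 Δ0: s5=0 s1=1 s2=1 s6=0 s4=1 s0=1 clk=1 s3=1
  Δ1: clk:1→0
  (1Δ to stable)
t=4 Δ0: s5=0 s1=1 s2=1 s6=0 s4=1 s0=1 clk=0 s3=1
  Δ1: clk:0→1
  Δ2: s0:1→0
  Δ3: s1:1→0, s4:1→0
  Δ4: s6:0→1
  Δ5: s5:0→1
  (5Δ to stable)
t=5 Δ0: s5=1 s1=0 s2=1 s6=1 s4=0 s0=0 clk=1 s3=1
  Δ1: clk:1→0
  (1Δ to stable)
t=6 Δ0: s5=1 s1=0 s2=1 s6=1 s4=0 s0=0 clk=0 s3=1
  Δ1: clk:0→1
  Δ2: s0:0→1
  Δ3: s4:0→1
  Δ4: s1:0→1
  Δ5: s6:1→0
  Δ6: s5:1→0
  (6Δ to stable)
t=7 Δ0: s5=0 s1=1 s2=1 s6=0 s4=1 s0=1 clk=1 s3=1
  Δ1: clk:1→0
  (1Δ to stable)
t=8 Δ0: s5=0 s1=1 s2=1 s6=0 s4=1 s0=1 clk=0 s3=1
  Δ1: clk:0→1
  Δ2: s0:1→0
  Δ3: s1:1→0, s4:1→0
  Δ4: s6:0→1
  Δ5: s5:0→1
  (5Δ to stable)
t=9 Δ0: s5=1 s1=0 s2=1 s6=1 s4=0 s0=0 clk=1 s3=1
  Δ1: clk:1→0
  (1Δ to stable)
t=10 Δ0: s5=1 s1=0 s2=1 s6=1 s4=0 s0=0 clk=0 s3=1
  Δ1: clk:0→1
  Δ2: s0:0→1
  Δ3: s4:0→1
  Δ4: s1:0→1
  Δ5: s6:1→0
  Δ6: s5:1→0
  (6Δ to stable)
t=11 Δ0: s5=0 s1=1 s2=1 s6=0 s4=1 s0=1 clk=1 s3=1
  Δ1: clk:1→0
  (1Δ to stable)
t=12 Δ0: s5=0 s1=1 s2=1 s6=0 s4=1 s0=1 clk=0 s3=1
  Δ1: clk:0→1
  Δ2: s0:1→0
  Δ3: s1:1→0, s4:1→0
  Δ4: s6:0→1
  Δ5: s5:0→1
  (5Δ to stable)
t=13 Δ0: s5=1 s1=0 s2=1 s6=1 s4=0 s0=0 clk=1 s3=1
  Δ1: clk:1→0
  (1Δ to stable)
t=14 Δ0: s5=1 s1=0 s2=1 s6=1 s4=0 s0=0 clk=0 s3=1
  Δ1: clk:0→1
  Δ2: s0:0→1
  Δ3: s4:0→1
  Δ4: s1:0→1
  Δ5: s6:1→0
  Δ6: s5:1→0
  (6Δ to stable)
t=15 Δ0: s5=0 s1=1 s2=1 s6=0 s4=1 s0=1 clk=1 s3=1
  Δ1: clk:1→0
  (1Δ to stable)
t=16 Δ0: s5=0 s1=1 s2=1 s6=0 s4=1 s0=1 clk=0 s3=1
  Δ1: clk:0→1
  Δ2: s0:1→0
  Δ3: s1:1→0, s4:1→0
  Δ4: s6:0→1
  Δ5: s5:0→1
  (5Δ to stable)
t=17 Δ0: s5=1 s1=0 s2=1 s6=1 s4=0 s0=0 clk=1 s3=1
  Δ1: clk:1→0
  (1Δ to stable)
t=18 Δ0: s5=1 s1=0 s2=1 s6=1 s4=0 s0=0 clk=0 s3=1
  Δ1: clk:0→1
  Δ2: s0:0→1
  Δ3: s4:0→1
  Δ4: s1:0→1
  Δ5: s6:1→0
  Δ6: s5:1→0
  (6Δ to stable)

5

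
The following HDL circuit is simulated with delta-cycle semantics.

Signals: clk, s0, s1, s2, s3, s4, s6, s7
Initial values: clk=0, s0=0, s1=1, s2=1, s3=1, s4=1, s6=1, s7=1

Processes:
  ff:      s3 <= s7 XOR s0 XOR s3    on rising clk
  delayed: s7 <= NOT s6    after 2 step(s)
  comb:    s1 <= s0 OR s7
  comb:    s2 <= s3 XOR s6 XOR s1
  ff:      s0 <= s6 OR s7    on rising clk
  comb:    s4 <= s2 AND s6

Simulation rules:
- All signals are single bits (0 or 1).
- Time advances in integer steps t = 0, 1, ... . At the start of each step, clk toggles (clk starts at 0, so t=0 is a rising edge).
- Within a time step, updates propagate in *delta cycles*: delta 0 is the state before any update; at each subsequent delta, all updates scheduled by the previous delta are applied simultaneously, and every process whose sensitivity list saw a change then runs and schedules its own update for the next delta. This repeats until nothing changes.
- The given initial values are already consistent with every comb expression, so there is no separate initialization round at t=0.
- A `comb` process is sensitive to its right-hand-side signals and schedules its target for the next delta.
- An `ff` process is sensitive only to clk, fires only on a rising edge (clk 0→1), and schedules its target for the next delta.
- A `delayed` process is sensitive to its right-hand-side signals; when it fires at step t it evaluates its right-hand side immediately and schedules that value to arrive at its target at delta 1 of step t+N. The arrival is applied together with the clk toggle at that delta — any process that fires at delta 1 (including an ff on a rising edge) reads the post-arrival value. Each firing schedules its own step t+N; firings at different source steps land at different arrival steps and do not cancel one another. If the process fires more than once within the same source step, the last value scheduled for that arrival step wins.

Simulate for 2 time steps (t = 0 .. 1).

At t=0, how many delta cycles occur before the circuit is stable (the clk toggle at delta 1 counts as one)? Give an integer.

4

[bits: clk,s7,s2,s0,s3,s1,s4,s6]
t=0: Δ0=01101111 Δ1=11101111 Δ2=11110111 Δ3=11010111 Δ4=11010101 | 4Δ
t=1: Δ0=11010101 Δ1=01010101 | 1Δ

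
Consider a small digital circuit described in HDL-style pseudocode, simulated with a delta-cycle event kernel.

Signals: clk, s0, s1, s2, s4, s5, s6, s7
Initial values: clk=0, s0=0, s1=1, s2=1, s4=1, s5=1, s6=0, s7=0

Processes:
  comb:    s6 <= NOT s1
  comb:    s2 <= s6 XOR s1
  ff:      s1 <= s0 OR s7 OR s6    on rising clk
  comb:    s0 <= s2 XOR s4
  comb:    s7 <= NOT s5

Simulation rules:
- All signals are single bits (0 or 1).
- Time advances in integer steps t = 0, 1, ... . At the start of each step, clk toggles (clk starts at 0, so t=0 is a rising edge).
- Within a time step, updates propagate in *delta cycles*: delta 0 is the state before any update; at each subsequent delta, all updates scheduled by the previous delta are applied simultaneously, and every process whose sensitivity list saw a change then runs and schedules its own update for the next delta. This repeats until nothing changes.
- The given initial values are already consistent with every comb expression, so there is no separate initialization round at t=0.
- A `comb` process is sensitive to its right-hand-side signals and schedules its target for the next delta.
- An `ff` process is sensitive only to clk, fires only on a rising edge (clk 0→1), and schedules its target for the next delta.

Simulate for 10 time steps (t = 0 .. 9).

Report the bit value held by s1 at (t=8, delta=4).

0

t0.Δ0 s0=0 s7=0 s6=0 s5=1 s2=1 s1=1 clk=0 s4=1
t0.Δ1 s0=0 s7=0 s6=0 s5=1 s2=1 s1=1 clk=1 s4=1
t0.Δ2 s0=0 s7=0 s6=0 s5=1 s2=1 s1=0 clk=1 s4=1
t0.Δ3 s0=0 s7=0 s6=1 s5=1 s2=0 s1=0 clk=1 s4=1
t0.Δ4 s0=1 s7=0 s6=1 s5=1 s2=1 s1=0 clk=1 s4=1
t0.Δ5 s0=0 s7=0 s6=1 s5=1 s2=1 s1=0 clk=1 s4=1
t1.Δ0 s0=0 s7=0 s6=1 s5=1 s2=1 s1=0 clk=1 s4=1
t1.Δ1 s0=0 s7=0 s6=1 s5=1 s2=1 s1=0 clk=0 s4=1
t2.Δ0 s0=0 s7=0 s6=1 s5=1 s2=1 s1=0 clk=0 s4=1
t2.Δ1 s0=0 s7=0 s6=1 s5=1 s2=1 s1=0 clk=1 s4=1
t2.Δ2 s0=0 s7=0 s6=1 s5=1 s2=1 s1=1 clk=1 s4=1
t2.Δ3 s0=0 s7=0 s6=0 s5=1 s2=0 s1=1 clk=1 s4=1
t2.Δ4 s0=1 s7=0 s6=0 s5=1 s2=1 s1=1 clk=1 s4=1
t2.Δ5 s0=0 s7=0 s6=0 s5=1 s2=1 s1=1 clk=1 s4=1
t3.Δ0 s0=0 s7=0 s6=0 s5=1 s2=1 s1=1 clk=1 s4=1
t3.Δ1 s0=0 s7=0 s6=0 s5=1 s2=1 s1=1 clk=0 s4=1
t4.Δ0 s0=0 s7=0 s6=0 s5=1 s2=1 s1=1 clk=0 s4=1
t4.Δ1 s0=0 s7=0 s6=0 s5=1 s2=1 s1=1 clk=1 s4=1
t4.Δ2 s0=0 s7=0 s6=0 s5=1 s2=1 s1=0 clk=1 s4=1
t4.Δ3 s0=0 s7=0 s6=1 s5=1 s2=0 s1=0 clk=1 s4=1
t4.Δ4 s0=1 s7=0 s6=1 s5=1 s2=1 s1=0 clk=1 s4=1
t4.Δ5 s0=0 s7=0 s6=1 s5=1 s2=1 s1=0 clk=1 s4=1
t5.Δ0 s0=0 s7=0 s6=1 s5=1 s2=1 s1=0 clk=1 s4=1
t5.Δ1 s0=0 s7=0 s6=1 s5=1 s2=1 s1=0 clk=0 s4=1
t6.Δ0 s0=0 s7=0 s6=1 s5=1 s2=1 s1=0 clk=0 s4=1
t6.Δ1 s0=0 s7=0 s6=1 s5=1 s2=1 s1=0 clk=1 s4=1
t6.Δ2 s0=0 s7=0 s6=1 s5=1 s2=1 s1=1 clk=1 s4=1
t6.Δ3 s0=0 s7=0 s6=0 s5=1 s2=0 s1=1 clk=1 s4=1
t6.Δ4 s0=1 s7=0 s6=0 s5=1 s2=1 s1=1 clk=1 s4=1
t6.Δ5 s0=0 s7=0 s6=0 s5=1 s2=1 s1=1 clk=1 s4=1
t7.Δ0 s0=0 s7=0 s6=0 s5=1 s2=1 s1=1 clk=1 s4=1
t7.Δ1 s0=0 s7=0 s6=0 s5=1 s2=1 s1=1 clk=0 s4=1
t8.Δ0 s0=0 s7=0 s6=0 s5=1 s2=1 s1=1 clk=0 s4=1
t8.Δ1 s0=0 s7=0 s6=0 s5=1 s2=1 s1=1 clk=1 s4=1
t8.Δ2 s0=0 s7=0 s6=0 s5=1 s2=1 s1=0 clk=1 s4=1
t8.Δ3 s0=0 s7=0 s6=1 s5=1 s2=0 s1=0 clk=1 s4=1
t8.Δ4 s0=1 s7=0 s6=1 s5=1 s2=1 s1=0 clk=1 s4=1
t8.Δ5 s0=0 s7=0 s6=1 s5=1 s2=1 s1=0 clk=1 s4=1
t9.Δ0 s0=0 s7=0 s6=1 s5=1 s2=1 s1=0 clk=1 s4=1
t9.Δ1 s0=0 s7=0 s6=1 s5=1 s2=1 s1=0 clk=0 s4=1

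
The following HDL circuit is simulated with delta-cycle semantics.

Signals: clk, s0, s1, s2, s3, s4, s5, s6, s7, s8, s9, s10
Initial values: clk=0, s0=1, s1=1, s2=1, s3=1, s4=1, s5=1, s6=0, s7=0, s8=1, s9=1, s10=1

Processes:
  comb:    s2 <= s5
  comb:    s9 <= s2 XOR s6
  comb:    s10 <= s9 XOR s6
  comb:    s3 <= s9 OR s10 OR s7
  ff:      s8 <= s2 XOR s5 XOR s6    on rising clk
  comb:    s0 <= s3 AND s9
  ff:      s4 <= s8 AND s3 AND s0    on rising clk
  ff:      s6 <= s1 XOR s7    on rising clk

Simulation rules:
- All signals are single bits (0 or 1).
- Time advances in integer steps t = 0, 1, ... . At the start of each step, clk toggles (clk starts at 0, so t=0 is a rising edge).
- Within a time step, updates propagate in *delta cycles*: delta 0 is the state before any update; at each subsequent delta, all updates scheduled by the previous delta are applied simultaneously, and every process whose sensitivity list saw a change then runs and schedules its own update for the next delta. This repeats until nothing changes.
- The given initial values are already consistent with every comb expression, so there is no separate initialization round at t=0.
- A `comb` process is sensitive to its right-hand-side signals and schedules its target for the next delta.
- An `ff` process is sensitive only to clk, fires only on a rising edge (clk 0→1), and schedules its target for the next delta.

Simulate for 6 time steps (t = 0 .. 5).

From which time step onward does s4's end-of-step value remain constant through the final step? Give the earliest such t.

2

t0.Δ0 s4=1 s6=0 s2=1 s8=1 s10=1 clk=0 s1=1 s7=0 s0=1 s5=1 s3=1 s9=1
t0.Δ1 s4=1 s6=0 s2=1 s8=1 s10=1 clk=1 s1=1 s7=0 s0=1 s5=1 s3=1 s9=1
t0.Δ2 s4=1 s6=1 s2=1 s8=0 s10=1 clk=1 s1=1 s7=0 s0=1 s5=1 s3=1 s9=1
t0.Δ3 s4=1 s6=1 s2=1 s8=0 s10=0 clk=1 s1=1 s7=0 s0=1 s5=1 s3=1 s9=0
t0.Δ4 s4=1 s6=1 s2=1 s8=0 s10=1 clk=1 s1=1 s7=0 s0=0 s5=1 s3=0 s9=0
t0.Δ5 s4=1 s6=1 s2=1 s8=0 s10=1 clk=1 s1=1 s7=0 s0=0 s5=1 s3=1 s9=0
t1.Δ0 s4=1 s6=1 s2=1 s8=0 s10=1 clk=1 s1=1 s7=0 s0=0 s5=1 s3=1 s9=0
t1.Δ1 s4=1 s6=1 s2=1 s8=0 s10=1 clk=0 s1=1 s7=0 s0=0 s5=1 s3=1 s9=0
t2.Δ0 s4=1 s6=1 s2=1 s8=0 s10=1 clk=0 s1=1 s7=0 s0=0 s5=1 s3=1 s9=0
t2.Δ1 s4=1 s6=1 s2=1 s8=0 s10=1 clk=1 s1=1 s7=0 s0=0 s5=1 s3=1 s9=0
t2.Δ2 s4=0 s6=1 s2=1 s8=1 s10=1 clk=1 s1=1 s7=0 s0=0 s5=1 s3=1 s9=0
t3.Δ0 s4=0 s6=1 s2=1 s8=1 s10=1 clk=1 s1=1 s7=0 s0=0 s5=1 s3=1 s9=0
t3.Δ1 s4=0 s6=1 s2=1 s8=1 s10=1 clk=0 s1=1 s7=0 s0=0 s5=1 s3=1 s9=0
t4.Δ0 s4=0 s6=1 s2=1 s8=1 s10=1 clk=0 s1=1 s7=0 s0=0 s5=1 s3=1 s9=0
t4.Δ1 s4=0 s6=1 s2=1 s8=1 s10=1 clk=1 s1=1 s7=0 s0=0 s5=1 s3=1 s9=0
t5.Δ0 s4=0 s6=1 s2=1 s8=1 s10=1 clk=1 s1=1 s7=0 s0=0 s5=1 s3=1 s9=0
t5.Δ1 s4=0 s6=1 s2=1 s8=1 s10=1 clk=0 s1=1 s7=0 s0=0 s5=1 s3=1 s9=0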